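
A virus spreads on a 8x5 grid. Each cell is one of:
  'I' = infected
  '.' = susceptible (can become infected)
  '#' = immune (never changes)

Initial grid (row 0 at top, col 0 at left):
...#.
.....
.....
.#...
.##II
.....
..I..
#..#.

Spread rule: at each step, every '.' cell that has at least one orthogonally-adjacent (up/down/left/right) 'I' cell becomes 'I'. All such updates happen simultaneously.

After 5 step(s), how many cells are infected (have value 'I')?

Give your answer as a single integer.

Step 0 (initial): 3 infected
Step 1: +8 new -> 11 infected
Step 2: +7 new -> 18 infected
Step 3: +5 new -> 23 infected
Step 4: +4 new -> 27 infected
Step 5: +4 new -> 31 infected

Answer: 31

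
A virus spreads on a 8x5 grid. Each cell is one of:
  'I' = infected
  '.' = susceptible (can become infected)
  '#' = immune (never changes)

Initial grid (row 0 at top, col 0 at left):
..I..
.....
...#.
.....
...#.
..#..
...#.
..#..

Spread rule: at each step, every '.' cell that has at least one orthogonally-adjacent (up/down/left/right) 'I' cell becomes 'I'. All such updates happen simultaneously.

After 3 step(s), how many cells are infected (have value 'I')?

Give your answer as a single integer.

Answer: 13

Derivation:
Step 0 (initial): 1 infected
Step 1: +3 new -> 4 infected
Step 2: +5 new -> 9 infected
Step 3: +4 new -> 13 infected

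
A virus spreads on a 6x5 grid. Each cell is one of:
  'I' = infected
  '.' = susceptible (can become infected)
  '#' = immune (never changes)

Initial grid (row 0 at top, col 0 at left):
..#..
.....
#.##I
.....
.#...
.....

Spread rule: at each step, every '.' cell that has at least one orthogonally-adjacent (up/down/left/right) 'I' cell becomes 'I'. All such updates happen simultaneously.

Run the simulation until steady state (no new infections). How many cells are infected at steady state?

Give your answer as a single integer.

Answer: 25

Derivation:
Step 0 (initial): 1 infected
Step 1: +2 new -> 3 infected
Step 2: +4 new -> 7 infected
Step 3: +5 new -> 12 infected
Step 4: +4 new -> 16 infected
Step 5: +5 new -> 21 infected
Step 6: +3 new -> 24 infected
Step 7: +1 new -> 25 infected
Step 8: +0 new -> 25 infected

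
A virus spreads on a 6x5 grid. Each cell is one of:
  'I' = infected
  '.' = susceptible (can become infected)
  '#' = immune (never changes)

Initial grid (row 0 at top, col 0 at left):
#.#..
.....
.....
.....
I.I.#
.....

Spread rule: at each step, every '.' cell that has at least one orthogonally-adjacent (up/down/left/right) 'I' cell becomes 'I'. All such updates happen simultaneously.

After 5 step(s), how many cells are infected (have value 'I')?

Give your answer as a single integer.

Answer: 26

Derivation:
Step 0 (initial): 2 infected
Step 1: +6 new -> 8 infected
Step 2: +6 new -> 14 infected
Step 3: +6 new -> 20 infected
Step 4: +3 new -> 23 infected
Step 5: +3 new -> 26 infected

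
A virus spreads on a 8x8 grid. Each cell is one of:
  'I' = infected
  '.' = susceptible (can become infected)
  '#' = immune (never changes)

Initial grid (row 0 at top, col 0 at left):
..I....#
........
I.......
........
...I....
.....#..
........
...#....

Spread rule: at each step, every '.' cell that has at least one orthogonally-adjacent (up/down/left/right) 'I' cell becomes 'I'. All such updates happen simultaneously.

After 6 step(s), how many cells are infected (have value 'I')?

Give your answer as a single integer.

Step 0 (initial): 3 infected
Step 1: +10 new -> 13 infected
Step 2: +15 new -> 28 infected
Step 3: +9 new -> 37 infected
Step 4: +11 new -> 48 infected
Step 5: +8 new -> 56 infected
Step 6: +4 new -> 60 infected

Answer: 60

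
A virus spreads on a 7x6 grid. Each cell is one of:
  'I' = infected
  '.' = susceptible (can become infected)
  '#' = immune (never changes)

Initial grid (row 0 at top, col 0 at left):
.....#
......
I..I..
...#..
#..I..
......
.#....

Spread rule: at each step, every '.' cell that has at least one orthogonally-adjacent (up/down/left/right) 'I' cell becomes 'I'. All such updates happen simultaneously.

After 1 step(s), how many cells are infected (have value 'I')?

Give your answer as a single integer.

Step 0 (initial): 3 infected
Step 1: +9 new -> 12 infected

Answer: 12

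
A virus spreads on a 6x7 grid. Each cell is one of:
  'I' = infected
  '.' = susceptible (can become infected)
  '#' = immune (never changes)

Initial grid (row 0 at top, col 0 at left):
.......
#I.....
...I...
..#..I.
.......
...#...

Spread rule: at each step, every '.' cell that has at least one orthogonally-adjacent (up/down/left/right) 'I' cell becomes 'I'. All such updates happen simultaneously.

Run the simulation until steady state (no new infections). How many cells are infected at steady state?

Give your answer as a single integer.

Step 0 (initial): 3 infected
Step 1: +11 new -> 14 infected
Step 2: +12 new -> 26 infected
Step 3: +8 new -> 34 infected
Step 4: +4 new -> 38 infected
Step 5: +1 new -> 39 infected
Step 6: +0 new -> 39 infected

Answer: 39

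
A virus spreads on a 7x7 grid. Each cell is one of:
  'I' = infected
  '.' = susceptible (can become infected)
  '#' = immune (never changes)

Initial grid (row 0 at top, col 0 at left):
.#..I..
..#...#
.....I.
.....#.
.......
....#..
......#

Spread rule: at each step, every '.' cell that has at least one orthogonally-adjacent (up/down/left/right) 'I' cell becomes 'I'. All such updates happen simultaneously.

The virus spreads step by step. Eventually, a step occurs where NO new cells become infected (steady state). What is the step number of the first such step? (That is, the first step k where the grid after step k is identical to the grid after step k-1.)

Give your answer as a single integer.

Step 0 (initial): 2 infected
Step 1: +6 new -> 8 infected
Step 2: +6 new -> 14 infected
Step 3: +4 new -> 18 infected
Step 4: +5 new -> 23 infected
Step 5: +6 new -> 29 infected
Step 6: +6 new -> 35 infected
Step 7: +5 new -> 40 infected
Step 8: +2 new -> 42 infected
Step 9: +1 new -> 43 infected
Step 10: +0 new -> 43 infected

Answer: 10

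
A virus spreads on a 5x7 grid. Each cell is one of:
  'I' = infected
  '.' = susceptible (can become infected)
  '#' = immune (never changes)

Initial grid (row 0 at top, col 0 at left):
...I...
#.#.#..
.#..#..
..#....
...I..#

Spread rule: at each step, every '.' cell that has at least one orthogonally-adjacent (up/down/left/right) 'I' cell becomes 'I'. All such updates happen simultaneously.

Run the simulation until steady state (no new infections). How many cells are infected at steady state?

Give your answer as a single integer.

Answer: 28

Derivation:
Step 0 (initial): 2 infected
Step 1: +6 new -> 8 infected
Step 2: +6 new -> 14 infected
Step 3: +8 new -> 22 infected
Step 4: +4 new -> 26 infected
Step 5: +2 new -> 28 infected
Step 6: +0 new -> 28 infected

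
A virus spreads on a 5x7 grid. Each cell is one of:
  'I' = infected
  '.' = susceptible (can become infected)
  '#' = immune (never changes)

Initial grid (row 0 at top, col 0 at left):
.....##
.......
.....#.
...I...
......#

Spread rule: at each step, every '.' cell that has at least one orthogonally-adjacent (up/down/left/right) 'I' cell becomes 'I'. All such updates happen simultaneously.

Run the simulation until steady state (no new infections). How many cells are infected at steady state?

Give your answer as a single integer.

Step 0 (initial): 1 infected
Step 1: +4 new -> 5 infected
Step 2: +7 new -> 12 infected
Step 3: +8 new -> 20 infected
Step 4: +7 new -> 27 infected
Step 5: +3 new -> 30 infected
Step 6: +1 new -> 31 infected
Step 7: +0 new -> 31 infected

Answer: 31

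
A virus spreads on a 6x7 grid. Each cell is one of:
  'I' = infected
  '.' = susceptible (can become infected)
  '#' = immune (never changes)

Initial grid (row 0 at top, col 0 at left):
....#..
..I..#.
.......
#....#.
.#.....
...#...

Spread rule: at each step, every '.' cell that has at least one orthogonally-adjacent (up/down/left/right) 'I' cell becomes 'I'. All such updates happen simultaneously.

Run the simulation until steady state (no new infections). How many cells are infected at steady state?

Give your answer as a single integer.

Step 0 (initial): 1 infected
Step 1: +4 new -> 5 infected
Step 2: +7 new -> 12 infected
Step 3: +6 new -> 18 infected
Step 4: +4 new -> 22 infected
Step 5: +3 new -> 25 infected
Step 6: +5 new -> 30 infected
Step 7: +4 new -> 34 infected
Step 8: +2 new -> 36 infected
Step 9: +0 new -> 36 infected

Answer: 36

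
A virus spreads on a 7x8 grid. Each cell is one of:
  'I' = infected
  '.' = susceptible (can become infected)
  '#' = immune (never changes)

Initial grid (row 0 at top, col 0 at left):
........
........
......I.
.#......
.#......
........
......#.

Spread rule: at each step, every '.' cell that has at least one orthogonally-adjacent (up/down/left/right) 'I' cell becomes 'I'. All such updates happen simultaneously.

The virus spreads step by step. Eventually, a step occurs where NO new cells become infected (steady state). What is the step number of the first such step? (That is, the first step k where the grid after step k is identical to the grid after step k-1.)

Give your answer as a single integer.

Step 0 (initial): 1 infected
Step 1: +4 new -> 5 infected
Step 2: +7 new -> 12 infected
Step 3: +8 new -> 20 infected
Step 4: +7 new -> 27 infected
Step 5: +8 new -> 35 infected
Step 6: +6 new -> 41 infected
Step 7: +5 new -> 46 infected
Step 8: +4 new -> 50 infected
Step 9: +2 new -> 52 infected
Step 10: +1 new -> 53 infected
Step 11: +0 new -> 53 infected

Answer: 11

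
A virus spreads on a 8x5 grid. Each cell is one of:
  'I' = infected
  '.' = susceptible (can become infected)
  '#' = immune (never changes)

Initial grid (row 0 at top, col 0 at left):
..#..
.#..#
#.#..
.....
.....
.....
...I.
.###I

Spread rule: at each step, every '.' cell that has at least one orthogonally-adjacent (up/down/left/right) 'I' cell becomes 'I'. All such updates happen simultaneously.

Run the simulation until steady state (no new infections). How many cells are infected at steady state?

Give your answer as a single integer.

Answer: 29

Derivation:
Step 0 (initial): 2 infected
Step 1: +3 new -> 5 infected
Step 2: +4 new -> 9 infected
Step 3: +5 new -> 14 infected
Step 4: +6 new -> 20 infected
Step 5: +4 new -> 24 infected
Step 6: +4 new -> 28 infected
Step 7: +1 new -> 29 infected
Step 8: +0 new -> 29 infected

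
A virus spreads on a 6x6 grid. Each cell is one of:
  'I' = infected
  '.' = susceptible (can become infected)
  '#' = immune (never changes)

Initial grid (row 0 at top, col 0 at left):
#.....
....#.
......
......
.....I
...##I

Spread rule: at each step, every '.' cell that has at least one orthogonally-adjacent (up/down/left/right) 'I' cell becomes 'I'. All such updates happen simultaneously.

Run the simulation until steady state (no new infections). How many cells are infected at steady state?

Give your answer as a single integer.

Answer: 32

Derivation:
Step 0 (initial): 2 infected
Step 1: +2 new -> 4 infected
Step 2: +3 new -> 7 infected
Step 3: +4 new -> 11 infected
Step 4: +5 new -> 16 infected
Step 5: +6 new -> 22 infected
Step 6: +5 new -> 27 infected
Step 7: +3 new -> 30 infected
Step 8: +2 new -> 32 infected
Step 9: +0 new -> 32 infected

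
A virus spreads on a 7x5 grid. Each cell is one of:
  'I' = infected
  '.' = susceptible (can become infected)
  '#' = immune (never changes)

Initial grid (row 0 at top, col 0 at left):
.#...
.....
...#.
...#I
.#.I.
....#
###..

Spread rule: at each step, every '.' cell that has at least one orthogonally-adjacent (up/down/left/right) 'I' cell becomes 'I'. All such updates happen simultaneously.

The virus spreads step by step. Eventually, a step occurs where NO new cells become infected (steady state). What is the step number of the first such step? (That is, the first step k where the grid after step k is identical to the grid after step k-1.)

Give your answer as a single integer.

Answer: 8

Derivation:
Step 0 (initial): 2 infected
Step 1: +4 new -> 6 infected
Step 2: +4 new -> 10 infected
Step 3: +6 new -> 16 infected
Step 4: +5 new -> 21 infected
Step 5: +4 new -> 25 infected
Step 6: +1 new -> 26 infected
Step 7: +1 new -> 27 infected
Step 8: +0 new -> 27 infected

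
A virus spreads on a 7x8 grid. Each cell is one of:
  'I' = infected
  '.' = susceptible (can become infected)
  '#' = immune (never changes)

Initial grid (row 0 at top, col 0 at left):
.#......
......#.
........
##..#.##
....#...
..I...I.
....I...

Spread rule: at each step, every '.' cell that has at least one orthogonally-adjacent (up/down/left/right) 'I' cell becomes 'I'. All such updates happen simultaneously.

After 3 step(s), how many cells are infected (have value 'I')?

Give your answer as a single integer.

Step 0 (initial): 3 infected
Step 1: +11 new -> 14 infected
Step 2: +8 new -> 22 infected
Step 3: +5 new -> 27 infected

Answer: 27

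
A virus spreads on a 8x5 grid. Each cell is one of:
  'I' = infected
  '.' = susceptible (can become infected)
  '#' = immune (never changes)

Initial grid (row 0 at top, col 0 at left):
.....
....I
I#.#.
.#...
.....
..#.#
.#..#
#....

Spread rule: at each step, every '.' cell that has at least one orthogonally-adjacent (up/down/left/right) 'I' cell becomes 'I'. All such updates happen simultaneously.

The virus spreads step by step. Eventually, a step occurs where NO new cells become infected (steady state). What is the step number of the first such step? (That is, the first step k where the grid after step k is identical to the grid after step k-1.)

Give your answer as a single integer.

Step 0 (initial): 2 infected
Step 1: +5 new -> 7 infected
Step 2: +6 new -> 13 infected
Step 3: +7 new -> 20 infected
Step 4: +5 new -> 25 infected
Step 5: +1 new -> 26 infected
Step 6: +1 new -> 27 infected
Step 7: +2 new -> 29 infected
Step 8: +2 new -> 31 infected
Step 9: +1 new -> 32 infected
Step 10: +0 new -> 32 infected

Answer: 10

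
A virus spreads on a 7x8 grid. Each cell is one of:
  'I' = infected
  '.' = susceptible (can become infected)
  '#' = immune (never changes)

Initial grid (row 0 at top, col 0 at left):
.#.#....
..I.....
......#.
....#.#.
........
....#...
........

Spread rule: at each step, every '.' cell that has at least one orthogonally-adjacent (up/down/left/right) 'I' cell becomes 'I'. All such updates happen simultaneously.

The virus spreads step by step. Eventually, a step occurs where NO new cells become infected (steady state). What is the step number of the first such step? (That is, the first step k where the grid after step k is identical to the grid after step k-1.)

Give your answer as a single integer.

Answer: 11

Derivation:
Step 0 (initial): 1 infected
Step 1: +4 new -> 5 infected
Step 2: +5 new -> 10 infected
Step 3: +8 new -> 18 infected
Step 4: +7 new -> 25 infected
Step 5: +8 new -> 33 infected
Step 6: +6 new -> 39 infected
Step 7: +5 new -> 44 infected
Step 8: +3 new -> 47 infected
Step 9: +2 new -> 49 infected
Step 10: +1 new -> 50 infected
Step 11: +0 new -> 50 infected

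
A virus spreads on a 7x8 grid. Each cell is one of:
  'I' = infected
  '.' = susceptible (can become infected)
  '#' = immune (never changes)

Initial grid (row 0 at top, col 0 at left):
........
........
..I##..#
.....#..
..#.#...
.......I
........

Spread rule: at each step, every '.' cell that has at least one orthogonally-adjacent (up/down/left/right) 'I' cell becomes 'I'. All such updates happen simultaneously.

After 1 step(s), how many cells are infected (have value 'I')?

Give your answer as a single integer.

Step 0 (initial): 2 infected
Step 1: +6 new -> 8 infected

Answer: 8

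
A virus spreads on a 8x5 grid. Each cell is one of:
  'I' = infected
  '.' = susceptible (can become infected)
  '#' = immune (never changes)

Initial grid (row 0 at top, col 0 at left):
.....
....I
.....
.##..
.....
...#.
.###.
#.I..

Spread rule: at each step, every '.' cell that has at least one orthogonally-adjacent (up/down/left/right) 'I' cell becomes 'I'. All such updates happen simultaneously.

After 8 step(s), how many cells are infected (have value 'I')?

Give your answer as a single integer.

Step 0 (initial): 2 infected
Step 1: +5 new -> 7 infected
Step 2: +5 new -> 12 infected
Step 3: +6 new -> 18 infected
Step 4: +5 new -> 23 infected
Step 5: +3 new -> 26 infected
Step 6: +3 new -> 29 infected
Step 7: +2 new -> 31 infected
Step 8: +1 new -> 32 infected

Answer: 32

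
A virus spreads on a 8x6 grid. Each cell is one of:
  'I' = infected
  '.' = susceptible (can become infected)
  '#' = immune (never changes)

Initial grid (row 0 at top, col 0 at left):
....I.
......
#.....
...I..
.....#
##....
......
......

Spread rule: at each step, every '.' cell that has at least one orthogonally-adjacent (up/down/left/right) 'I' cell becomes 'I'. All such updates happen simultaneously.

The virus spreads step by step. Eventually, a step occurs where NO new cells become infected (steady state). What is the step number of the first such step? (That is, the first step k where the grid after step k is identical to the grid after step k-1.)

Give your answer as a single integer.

Step 0 (initial): 2 infected
Step 1: +7 new -> 9 infected
Step 2: +10 new -> 19 infected
Step 3: +9 new -> 28 infected
Step 4: +7 new -> 35 infected
Step 5: +5 new -> 40 infected
Step 6: +3 new -> 43 infected
Step 7: +1 new -> 44 infected
Step 8: +0 new -> 44 infected

Answer: 8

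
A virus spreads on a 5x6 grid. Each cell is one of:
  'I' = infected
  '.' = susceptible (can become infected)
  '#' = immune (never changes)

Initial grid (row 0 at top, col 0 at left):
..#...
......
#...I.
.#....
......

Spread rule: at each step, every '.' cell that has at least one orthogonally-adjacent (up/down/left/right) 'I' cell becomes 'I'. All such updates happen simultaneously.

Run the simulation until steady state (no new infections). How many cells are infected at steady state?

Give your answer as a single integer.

Answer: 27

Derivation:
Step 0 (initial): 1 infected
Step 1: +4 new -> 5 infected
Step 2: +7 new -> 12 infected
Step 3: +7 new -> 19 infected
Step 4: +2 new -> 21 infected
Step 5: +3 new -> 24 infected
Step 6: +2 new -> 26 infected
Step 7: +1 new -> 27 infected
Step 8: +0 new -> 27 infected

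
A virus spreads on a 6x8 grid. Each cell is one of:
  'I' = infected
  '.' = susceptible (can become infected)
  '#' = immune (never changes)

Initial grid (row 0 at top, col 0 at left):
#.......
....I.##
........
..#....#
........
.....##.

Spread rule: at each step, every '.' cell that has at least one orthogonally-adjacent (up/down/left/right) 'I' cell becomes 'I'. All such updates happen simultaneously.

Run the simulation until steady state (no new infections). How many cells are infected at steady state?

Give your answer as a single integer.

Step 0 (initial): 1 infected
Step 1: +4 new -> 5 infected
Step 2: +6 new -> 11 infected
Step 3: +8 new -> 19 infected
Step 4: +9 new -> 28 infected
Step 5: +5 new -> 33 infected
Step 6: +4 new -> 37 infected
Step 7: +3 new -> 40 infected
Step 8: +1 new -> 41 infected
Step 9: +0 new -> 41 infected

Answer: 41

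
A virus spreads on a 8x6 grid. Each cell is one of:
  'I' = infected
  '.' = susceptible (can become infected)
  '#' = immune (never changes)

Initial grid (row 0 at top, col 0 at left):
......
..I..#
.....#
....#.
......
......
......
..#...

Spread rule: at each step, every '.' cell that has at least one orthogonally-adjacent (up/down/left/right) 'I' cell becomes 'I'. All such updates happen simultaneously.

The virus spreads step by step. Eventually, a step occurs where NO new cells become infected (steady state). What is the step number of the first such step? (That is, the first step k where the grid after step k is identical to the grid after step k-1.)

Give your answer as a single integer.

Step 0 (initial): 1 infected
Step 1: +4 new -> 5 infected
Step 2: +7 new -> 12 infected
Step 3: +7 new -> 19 infected
Step 4: +5 new -> 24 infected
Step 5: +5 new -> 29 infected
Step 6: +5 new -> 34 infected
Step 7: +6 new -> 40 infected
Step 8: +3 new -> 43 infected
Step 9: +1 new -> 44 infected
Step 10: +0 new -> 44 infected

Answer: 10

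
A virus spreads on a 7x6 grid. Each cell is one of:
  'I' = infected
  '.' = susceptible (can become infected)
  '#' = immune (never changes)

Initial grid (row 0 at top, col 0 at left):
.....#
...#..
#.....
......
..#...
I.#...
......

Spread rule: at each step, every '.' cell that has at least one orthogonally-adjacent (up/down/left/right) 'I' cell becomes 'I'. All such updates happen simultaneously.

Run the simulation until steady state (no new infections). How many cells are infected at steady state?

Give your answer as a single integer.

Step 0 (initial): 1 infected
Step 1: +3 new -> 4 infected
Step 2: +3 new -> 7 infected
Step 3: +2 new -> 9 infected
Step 4: +3 new -> 12 infected
Step 5: +5 new -> 17 infected
Step 6: +8 new -> 25 infected
Step 7: +6 new -> 31 infected
Step 8: +4 new -> 35 infected
Step 9: +2 new -> 37 infected
Step 10: +0 new -> 37 infected

Answer: 37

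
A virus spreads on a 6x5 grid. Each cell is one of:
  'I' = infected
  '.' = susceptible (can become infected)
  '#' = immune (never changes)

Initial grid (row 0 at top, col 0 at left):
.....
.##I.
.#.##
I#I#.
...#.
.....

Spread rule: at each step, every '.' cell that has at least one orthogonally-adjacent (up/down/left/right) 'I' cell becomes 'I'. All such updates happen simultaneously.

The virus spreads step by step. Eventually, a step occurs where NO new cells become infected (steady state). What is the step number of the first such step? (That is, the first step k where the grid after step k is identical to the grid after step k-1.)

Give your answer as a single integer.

Step 0 (initial): 3 infected
Step 1: +6 new -> 9 infected
Step 2: +6 new -> 15 infected
Step 3: +4 new -> 19 infected
Step 4: +1 new -> 20 infected
Step 5: +1 new -> 21 infected
Step 6: +1 new -> 22 infected
Step 7: +0 new -> 22 infected

Answer: 7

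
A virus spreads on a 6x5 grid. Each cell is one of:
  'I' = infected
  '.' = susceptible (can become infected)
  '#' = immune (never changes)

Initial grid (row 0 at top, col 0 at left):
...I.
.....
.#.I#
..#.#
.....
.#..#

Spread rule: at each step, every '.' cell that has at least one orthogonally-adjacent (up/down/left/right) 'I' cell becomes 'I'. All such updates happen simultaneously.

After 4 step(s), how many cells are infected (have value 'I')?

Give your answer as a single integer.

Answer: 19

Derivation:
Step 0 (initial): 2 infected
Step 1: +5 new -> 7 infected
Step 2: +4 new -> 11 infected
Step 3: +5 new -> 16 infected
Step 4: +3 new -> 19 infected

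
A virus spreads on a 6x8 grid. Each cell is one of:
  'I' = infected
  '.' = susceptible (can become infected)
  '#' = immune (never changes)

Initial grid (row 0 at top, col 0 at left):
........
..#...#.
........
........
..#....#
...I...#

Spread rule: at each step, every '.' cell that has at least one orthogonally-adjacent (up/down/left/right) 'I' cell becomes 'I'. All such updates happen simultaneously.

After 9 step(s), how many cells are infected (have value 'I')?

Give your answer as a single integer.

Step 0 (initial): 1 infected
Step 1: +3 new -> 4 infected
Step 2: +4 new -> 8 infected
Step 3: +7 new -> 15 infected
Step 4: +7 new -> 22 infected
Step 5: +6 new -> 28 infected
Step 6: +7 new -> 35 infected
Step 7: +4 new -> 39 infected
Step 8: +3 new -> 42 infected
Step 9: +1 new -> 43 infected

Answer: 43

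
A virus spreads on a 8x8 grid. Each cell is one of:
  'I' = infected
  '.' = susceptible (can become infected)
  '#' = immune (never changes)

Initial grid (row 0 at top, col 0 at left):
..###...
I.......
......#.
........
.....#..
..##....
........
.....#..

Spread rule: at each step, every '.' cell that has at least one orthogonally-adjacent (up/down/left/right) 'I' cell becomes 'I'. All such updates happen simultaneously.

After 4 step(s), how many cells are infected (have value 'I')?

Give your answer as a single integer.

Step 0 (initial): 1 infected
Step 1: +3 new -> 4 infected
Step 2: +4 new -> 8 infected
Step 3: +4 new -> 12 infected
Step 4: +5 new -> 17 infected

Answer: 17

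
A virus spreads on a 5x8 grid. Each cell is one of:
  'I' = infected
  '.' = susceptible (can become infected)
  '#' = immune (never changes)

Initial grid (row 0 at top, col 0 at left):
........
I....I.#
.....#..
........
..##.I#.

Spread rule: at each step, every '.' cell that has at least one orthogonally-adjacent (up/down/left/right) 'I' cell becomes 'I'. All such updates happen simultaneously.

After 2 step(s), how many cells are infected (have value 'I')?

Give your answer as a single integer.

Answer: 22

Derivation:
Step 0 (initial): 3 infected
Step 1: +8 new -> 11 infected
Step 2: +11 new -> 22 infected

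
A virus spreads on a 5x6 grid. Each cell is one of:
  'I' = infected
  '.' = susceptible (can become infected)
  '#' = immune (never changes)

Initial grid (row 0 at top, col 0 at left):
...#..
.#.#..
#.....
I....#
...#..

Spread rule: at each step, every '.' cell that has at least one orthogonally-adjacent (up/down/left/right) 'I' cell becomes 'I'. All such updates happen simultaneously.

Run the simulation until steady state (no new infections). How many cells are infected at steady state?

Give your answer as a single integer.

Step 0 (initial): 1 infected
Step 1: +2 new -> 3 infected
Step 2: +3 new -> 6 infected
Step 3: +3 new -> 9 infected
Step 4: +3 new -> 12 infected
Step 5: +3 new -> 15 infected
Step 6: +4 new -> 19 infected
Step 7: +3 new -> 22 infected
Step 8: +2 new -> 24 infected
Step 9: +0 new -> 24 infected

Answer: 24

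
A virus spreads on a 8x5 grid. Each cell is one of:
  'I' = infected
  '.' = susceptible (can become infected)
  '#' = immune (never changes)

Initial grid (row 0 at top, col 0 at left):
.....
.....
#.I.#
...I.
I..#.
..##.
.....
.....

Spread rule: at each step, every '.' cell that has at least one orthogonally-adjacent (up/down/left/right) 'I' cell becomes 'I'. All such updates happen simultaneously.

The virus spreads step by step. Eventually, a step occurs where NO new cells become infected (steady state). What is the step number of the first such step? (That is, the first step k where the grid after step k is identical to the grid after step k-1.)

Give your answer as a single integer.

Step 0 (initial): 3 infected
Step 1: +8 new -> 11 infected
Step 2: +8 new -> 19 infected
Step 3: +7 new -> 26 infected
Step 4: +5 new -> 31 infected
Step 5: +3 new -> 34 infected
Step 6: +1 new -> 35 infected
Step 7: +0 new -> 35 infected

Answer: 7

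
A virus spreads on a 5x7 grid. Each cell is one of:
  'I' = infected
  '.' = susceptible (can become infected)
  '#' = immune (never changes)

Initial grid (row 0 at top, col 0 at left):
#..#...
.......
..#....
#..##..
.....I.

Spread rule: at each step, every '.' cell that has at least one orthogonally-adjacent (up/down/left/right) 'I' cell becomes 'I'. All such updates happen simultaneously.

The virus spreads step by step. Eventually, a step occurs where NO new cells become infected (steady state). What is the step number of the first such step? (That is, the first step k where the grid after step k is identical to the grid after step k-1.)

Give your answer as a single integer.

Answer: 9

Derivation:
Step 0 (initial): 1 infected
Step 1: +3 new -> 4 infected
Step 2: +3 new -> 7 infected
Step 3: +4 new -> 11 infected
Step 4: +6 new -> 17 infected
Step 5: +5 new -> 22 infected
Step 6: +2 new -> 24 infected
Step 7: +3 new -> 27 infected
Step 8: +2 new -> 29 infected
Step 9: +0 new -> 29 infected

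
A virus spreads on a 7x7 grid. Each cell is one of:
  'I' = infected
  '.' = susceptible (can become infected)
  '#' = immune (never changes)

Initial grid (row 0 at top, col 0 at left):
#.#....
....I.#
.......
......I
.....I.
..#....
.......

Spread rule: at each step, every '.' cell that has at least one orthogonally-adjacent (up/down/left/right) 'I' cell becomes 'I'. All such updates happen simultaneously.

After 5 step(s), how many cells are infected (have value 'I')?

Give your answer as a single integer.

Step 0 (initial): 3 infected
Step 1: +9 new -> 12 infected
Step 2: +10 new -> 22 infected
Step 3: +8 new -> 30 infected
Step 4: +6 new -> 36 infected
Step 5: +5 new -> 41 infected

Answer: 41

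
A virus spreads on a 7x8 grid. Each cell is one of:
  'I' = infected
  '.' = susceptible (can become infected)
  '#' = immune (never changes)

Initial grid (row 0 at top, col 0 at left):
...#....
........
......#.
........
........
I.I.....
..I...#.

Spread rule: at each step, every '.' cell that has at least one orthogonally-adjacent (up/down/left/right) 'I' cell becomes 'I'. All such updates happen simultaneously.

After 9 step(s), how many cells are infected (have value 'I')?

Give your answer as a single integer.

Answer: 52

Derivation:
Step 0 (initial): 3 infected
Step 1: +7 new -> 10 infected
Step 2: +6 new -> 16 infected
Step 3: +7 new -> 23 infected
Step 4: +7 new -> 30 infected
Step 5: +8 new -> 38 infected
Step 6: +6 new -> 44 infected
Step 7: +3 new -> 47 infected
Step 8: +3 new -> 50 infected
Step 9: +2 new -> 52 infected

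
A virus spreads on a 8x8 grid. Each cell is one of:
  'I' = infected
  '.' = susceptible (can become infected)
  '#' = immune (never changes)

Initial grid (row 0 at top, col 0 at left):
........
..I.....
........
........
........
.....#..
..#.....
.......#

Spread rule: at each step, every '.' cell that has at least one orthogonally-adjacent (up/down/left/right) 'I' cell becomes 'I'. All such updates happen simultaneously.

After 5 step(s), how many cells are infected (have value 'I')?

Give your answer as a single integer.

Answer: 36

Derivation:
Step 0 (initial): 1 infected
Step 1: +4 new -> 5 infected
Step 2: +7 new -> 12 infected
Step 3: +8 new -> 20 infected
Step 4: +8 new -> 28 infected
Step 5: +8 new -> 36 infected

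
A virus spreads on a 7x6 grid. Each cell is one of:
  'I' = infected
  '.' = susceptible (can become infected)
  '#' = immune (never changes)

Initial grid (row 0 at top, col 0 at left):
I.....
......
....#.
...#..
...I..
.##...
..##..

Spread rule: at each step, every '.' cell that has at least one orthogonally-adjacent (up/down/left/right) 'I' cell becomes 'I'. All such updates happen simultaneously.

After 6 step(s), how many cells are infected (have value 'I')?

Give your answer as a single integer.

Answer: 36

Derivation:
Step 0 (initial): 2 infected
Step 1: +5 new -> 7 infected
Step 2: +8 new -> 15 infected
Step 3: +10 new -> 25 infected
Step 4: +6 new -> 31 infected
Step 5: +4 new -> 35 infected
Step 6: +1 new -> 36 infected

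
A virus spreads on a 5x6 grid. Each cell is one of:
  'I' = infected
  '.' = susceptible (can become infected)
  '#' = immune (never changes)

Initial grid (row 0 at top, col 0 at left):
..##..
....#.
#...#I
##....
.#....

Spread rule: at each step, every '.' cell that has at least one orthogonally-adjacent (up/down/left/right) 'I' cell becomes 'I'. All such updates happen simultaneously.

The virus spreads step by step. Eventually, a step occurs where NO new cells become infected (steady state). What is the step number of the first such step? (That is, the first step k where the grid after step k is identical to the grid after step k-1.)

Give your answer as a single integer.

Answer: 10

Derivation:
Step 0 (initial): 1 infected
Step 1: +2 new -> 3 infected
Step 2: +3 new -> 6 infected
Step 3: +3 new -> 9 infected
Step 4: +3 new -> 12 infected
Step 5: +3 new -> 15 infected
Step 6: +2 new -> 17 infected
Step 7: +1 new -> 18 infected
Step 8: +2 new -> 20 infected
Step 9: +1 new -> 21 infected
Step 10: +0 new -> 21 infected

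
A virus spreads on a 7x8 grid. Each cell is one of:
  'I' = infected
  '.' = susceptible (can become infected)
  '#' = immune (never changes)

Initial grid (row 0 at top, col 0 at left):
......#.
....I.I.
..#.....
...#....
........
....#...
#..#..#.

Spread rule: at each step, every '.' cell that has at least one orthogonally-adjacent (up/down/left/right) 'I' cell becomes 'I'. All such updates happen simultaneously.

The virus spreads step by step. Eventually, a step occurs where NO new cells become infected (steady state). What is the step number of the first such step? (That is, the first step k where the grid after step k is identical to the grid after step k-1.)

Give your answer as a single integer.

Step 0 (initial): 2 infected
Step 1: +6 new -> 8 infected
Step 2: +9 new -> 17 infected
Step 3: +6 new -> 23 infected
Step 4: +7 new -> 30 infected
Step 5: +7 new -> 37 infected
Step 6: +6 new -> 43 infected
Step 7: +4 new -> 47 infected
Step 8: +2 new -> 49 infected
Step 9: +0 new -> 49 infected

Answer: 9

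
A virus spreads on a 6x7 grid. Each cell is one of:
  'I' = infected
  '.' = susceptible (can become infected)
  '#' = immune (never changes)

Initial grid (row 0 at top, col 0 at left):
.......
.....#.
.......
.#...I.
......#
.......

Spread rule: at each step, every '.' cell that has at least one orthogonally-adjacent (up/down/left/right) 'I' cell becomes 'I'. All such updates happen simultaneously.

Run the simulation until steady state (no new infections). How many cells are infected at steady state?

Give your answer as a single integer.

Step 0 (initial): 1 infected
Step 1: +4 new -> 5 infected
Step 2: +5 new -> 10 infected
Step 3: +7 new -> 17 infected
Step 4: +6 new -> 23 infected
Step 5: +6 new -> 29 infected
Step 6: +5 new -> 34 infected
Step 7: +4 new -> 38 infected
Step 8: +1 new -> 39 infected
Step 9: +0 new -> 39 infected

Answer: 39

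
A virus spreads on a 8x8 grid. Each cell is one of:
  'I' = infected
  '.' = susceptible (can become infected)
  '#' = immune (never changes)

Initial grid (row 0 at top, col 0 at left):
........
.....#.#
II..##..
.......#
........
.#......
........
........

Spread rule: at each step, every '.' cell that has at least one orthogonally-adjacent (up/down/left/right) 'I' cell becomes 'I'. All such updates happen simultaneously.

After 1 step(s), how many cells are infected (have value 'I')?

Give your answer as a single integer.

Answer: 7

Derivation:
Step 0 (initial): 2 infected
Step 1: +5 new -> 7 infected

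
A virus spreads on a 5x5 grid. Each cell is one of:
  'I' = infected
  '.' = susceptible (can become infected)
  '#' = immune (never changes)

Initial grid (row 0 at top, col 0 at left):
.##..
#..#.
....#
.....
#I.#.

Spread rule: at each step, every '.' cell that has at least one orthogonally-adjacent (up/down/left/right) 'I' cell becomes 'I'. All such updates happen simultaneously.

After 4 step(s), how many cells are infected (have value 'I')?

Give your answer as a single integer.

Step 0 (initial): 1 infected
Step 1: +2 new -> 3 infected
Step 2: +3 new -> 6 infected
Step 3: +4 new -> 10 infected
Step 4: +3 new -> 13 infected

Answer: 13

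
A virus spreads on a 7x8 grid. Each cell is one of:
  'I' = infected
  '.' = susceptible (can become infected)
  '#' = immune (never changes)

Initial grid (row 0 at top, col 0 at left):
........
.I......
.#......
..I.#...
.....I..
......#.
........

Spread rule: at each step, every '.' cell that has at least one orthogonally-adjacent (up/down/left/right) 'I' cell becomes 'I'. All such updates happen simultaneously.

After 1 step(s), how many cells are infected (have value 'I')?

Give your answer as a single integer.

Answer: 14

Derivation:
Step 0 (initial): 3 infected
Step 1: +11 new -> 14 infected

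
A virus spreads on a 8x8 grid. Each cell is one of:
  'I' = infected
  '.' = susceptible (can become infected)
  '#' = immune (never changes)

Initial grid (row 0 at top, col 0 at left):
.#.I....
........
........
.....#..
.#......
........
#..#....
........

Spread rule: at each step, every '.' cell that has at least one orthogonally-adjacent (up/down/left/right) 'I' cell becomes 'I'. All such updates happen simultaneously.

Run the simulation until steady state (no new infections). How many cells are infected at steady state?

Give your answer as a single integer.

Step 0 (initial): 1 infected
Step 1: +3 new -> 4 infected
Step 2: +4 new -> 8 infected
Step 3: +6 new -> 14 infected
Step 4: +8 new -> 22 infected
Step 5: +8 new -> 30 infected
Step 6: +6 new -> 36 infected
Step 7: +7 new -> 43 infected
Step 8: +7 new -> 50 infected
Step 9: +5 new -> 55 infected
Step 10: +3 new -> 58 infected
Step 11: +1 new -> 59 infected
Step 12: +0 new -> 59 infected

Answer: 59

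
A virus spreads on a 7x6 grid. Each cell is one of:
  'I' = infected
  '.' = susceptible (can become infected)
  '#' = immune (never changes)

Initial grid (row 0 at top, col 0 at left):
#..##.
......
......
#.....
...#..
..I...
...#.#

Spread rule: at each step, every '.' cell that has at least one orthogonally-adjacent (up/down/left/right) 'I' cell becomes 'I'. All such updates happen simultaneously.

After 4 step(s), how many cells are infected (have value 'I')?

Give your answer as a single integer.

Answer: 23

Derivation:
Step 0 (initial): 1 infected
Step 1: +4 new -> 5 infected
Step 2: +5 new -> 10 infected
Step 3: +8 new -> 18 infected
Step 4: +5 new -> 23 infected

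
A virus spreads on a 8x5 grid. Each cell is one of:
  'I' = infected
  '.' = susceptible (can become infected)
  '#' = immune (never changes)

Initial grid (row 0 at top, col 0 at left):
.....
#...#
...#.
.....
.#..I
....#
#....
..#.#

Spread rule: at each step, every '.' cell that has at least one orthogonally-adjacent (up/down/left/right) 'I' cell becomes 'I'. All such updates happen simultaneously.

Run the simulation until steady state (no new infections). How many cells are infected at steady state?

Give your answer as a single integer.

Answer: 32

Derivation:
Step 0 (initial): 1 infected
Step 1: +2 new -> 3 infected
Step 2: +4 new -> 7 infected
Step 3: +3 new -> 10 infected
Step 4: +6 new -> 16 infected
Step 5: +5 new -> 21 infected
Step 6: +6 new -> 27 infected
Step 7: +3 new -> 30 infected
Step 8: +2 new -> 32 infected
Step 9: +0 new -> 32 infected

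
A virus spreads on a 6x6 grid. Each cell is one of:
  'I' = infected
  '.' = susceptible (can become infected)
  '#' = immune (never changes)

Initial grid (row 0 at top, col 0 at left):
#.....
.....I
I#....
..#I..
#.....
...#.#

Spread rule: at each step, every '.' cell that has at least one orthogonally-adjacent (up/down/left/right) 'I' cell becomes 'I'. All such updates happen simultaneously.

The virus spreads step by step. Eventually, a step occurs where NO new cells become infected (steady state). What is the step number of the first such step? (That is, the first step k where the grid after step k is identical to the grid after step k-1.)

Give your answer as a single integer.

Answer: 6

Derivation:
Step 0 (initial): 3 infected
Step 1: +8 new -> 11 infected
Step 2: +9 new -> 20 infected
Step 3: +7 new -> 27 infected
Step 4: +2 new -> 29 infected
Step 5: +1 new -> 30 infected
Step 6: +0 new -> 30 infected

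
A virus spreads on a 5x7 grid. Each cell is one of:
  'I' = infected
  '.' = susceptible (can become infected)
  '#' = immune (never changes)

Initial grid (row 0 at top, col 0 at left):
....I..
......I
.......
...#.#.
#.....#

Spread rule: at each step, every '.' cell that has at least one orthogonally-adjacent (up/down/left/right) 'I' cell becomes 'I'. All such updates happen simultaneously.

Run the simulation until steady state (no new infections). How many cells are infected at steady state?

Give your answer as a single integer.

Step 0 (initial): 2 infected
Step 1: +6 new -> 8 infected
Step 2: +5 new -> 13 infected
Step 3: +4 new -> 17 infected
Step 4: +4 new -> 21 infected
Step 5: +5 new -> 26 infected
Step 6: +3 new -> 29 infected
Step 7: +2 new -> 31 infected
Step 8: +0 new -> 31 infected

Answer: 31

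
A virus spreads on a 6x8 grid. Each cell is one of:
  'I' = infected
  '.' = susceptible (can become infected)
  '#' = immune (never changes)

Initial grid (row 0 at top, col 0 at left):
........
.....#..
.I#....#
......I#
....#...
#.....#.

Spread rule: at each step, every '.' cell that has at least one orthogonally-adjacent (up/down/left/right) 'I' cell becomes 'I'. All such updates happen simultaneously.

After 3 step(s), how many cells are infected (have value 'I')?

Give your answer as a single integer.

Answer: 31

Derivation:
Step 0 (initial): 2 infected
Step 1: +6 new -> 8 infected
Step 2: +11 new -> 19 infected
Step 3: +12 new -> 31 infected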